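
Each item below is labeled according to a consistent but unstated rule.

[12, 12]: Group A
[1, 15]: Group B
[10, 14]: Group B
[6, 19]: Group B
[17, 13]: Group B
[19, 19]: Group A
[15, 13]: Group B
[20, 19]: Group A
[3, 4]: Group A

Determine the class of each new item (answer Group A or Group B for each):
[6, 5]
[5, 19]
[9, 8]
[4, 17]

Group A, Group B, Group A, Group B

Every 'Group A' example satisfies: |first − second| ≤ 1. None of the 'Group B' examples do.
[6, 5] → |6−5| = 1 → Group A.
[5, 19] → |5−19| = 14 → Group B.
[9, 8] → |9−8| = 1 → Group A.
[4, 17] → |4−17| = 13 → Group B.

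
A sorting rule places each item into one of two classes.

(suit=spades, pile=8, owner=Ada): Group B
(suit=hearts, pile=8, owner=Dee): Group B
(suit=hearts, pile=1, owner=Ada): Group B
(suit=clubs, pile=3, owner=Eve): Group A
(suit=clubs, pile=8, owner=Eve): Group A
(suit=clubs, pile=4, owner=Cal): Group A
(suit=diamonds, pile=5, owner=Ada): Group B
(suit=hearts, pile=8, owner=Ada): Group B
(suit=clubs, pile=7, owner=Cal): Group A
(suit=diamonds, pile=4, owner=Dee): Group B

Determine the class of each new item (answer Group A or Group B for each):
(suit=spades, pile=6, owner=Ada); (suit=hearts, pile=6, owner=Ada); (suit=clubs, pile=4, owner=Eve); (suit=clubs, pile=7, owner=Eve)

Rule: suit is clubs. This holds for each 'Group A' example and fails for each 'Group B' one.

Group B, Group B, Group A, Group A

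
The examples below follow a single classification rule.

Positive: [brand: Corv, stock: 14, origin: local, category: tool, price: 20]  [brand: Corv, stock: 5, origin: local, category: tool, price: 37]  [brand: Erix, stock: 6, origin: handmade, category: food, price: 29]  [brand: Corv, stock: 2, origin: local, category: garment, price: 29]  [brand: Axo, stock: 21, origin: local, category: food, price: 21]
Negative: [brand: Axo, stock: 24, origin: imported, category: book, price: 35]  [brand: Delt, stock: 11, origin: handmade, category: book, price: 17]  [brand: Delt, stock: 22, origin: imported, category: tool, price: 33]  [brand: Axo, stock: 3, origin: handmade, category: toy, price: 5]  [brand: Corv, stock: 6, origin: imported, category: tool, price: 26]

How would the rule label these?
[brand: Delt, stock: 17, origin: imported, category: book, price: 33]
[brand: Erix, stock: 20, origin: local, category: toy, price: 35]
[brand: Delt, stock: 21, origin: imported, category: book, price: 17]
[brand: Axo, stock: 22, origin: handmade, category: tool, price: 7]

The classifier is using: origin is local OR brand is Erix.

Negative, Positive, Negative, Negative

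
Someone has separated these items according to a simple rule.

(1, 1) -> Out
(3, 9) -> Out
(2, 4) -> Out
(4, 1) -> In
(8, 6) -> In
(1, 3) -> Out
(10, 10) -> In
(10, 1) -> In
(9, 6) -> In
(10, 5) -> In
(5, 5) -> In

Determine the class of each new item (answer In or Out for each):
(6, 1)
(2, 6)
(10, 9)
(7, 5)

'In' ⟺ first ≥ 4.

In, Out, In, In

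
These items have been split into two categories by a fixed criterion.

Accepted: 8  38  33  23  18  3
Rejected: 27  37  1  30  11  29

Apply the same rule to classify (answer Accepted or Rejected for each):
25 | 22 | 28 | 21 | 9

'Accepted' ⟺ ≡ 3 (mod 5).
25 → 25 mod 5 = 0 → Rejected.
22 → 22 mod 5 = 2 → Rejected.
28 → 28 mod 5 = 3 → Accepted.
21 → 21 mod 5 = 1 → Rejected.
9 → 9 mod 5 = 4 → Rejected.

Rejected, Rejected, Accepted, Rejected, Rejected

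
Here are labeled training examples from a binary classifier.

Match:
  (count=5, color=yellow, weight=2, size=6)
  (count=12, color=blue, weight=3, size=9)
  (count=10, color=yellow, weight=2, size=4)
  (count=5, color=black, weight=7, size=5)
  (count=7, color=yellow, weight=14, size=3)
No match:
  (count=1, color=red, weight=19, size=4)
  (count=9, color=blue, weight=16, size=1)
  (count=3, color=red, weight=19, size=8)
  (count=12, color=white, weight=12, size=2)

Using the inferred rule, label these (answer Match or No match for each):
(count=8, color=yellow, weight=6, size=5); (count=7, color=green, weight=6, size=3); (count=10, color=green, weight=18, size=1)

Match, Match, No match

The rule appears to be: count ≥ 5 AND size ≥ 3.
(count=8, color=yellow, weight=6, size=5): count = 8, size = 5, meets the rule → Match.
(count=7, color=green, weight=6, size=3): count = 7, size = 3, meets the rule → Match.
(count=10, color=green, weight=18, size=1): count = 10, size = 1, does not satisfy this → No match.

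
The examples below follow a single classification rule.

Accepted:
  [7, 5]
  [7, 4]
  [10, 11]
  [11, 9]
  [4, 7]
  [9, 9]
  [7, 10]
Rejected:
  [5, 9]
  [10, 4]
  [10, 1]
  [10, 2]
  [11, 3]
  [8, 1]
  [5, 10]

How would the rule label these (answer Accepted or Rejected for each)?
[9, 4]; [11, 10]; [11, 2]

Rejected, Accepted, Rejected

Every 'Accepted' example satisfies: |first − second| ≤ 3. None of the 'Rejected' examples do.
Rejected: [9, 4], since |9−4| = 5.
Accepted: [11, 10], since |11−10| = 1.
Rejected: [11, 2], since |11−2| = 9.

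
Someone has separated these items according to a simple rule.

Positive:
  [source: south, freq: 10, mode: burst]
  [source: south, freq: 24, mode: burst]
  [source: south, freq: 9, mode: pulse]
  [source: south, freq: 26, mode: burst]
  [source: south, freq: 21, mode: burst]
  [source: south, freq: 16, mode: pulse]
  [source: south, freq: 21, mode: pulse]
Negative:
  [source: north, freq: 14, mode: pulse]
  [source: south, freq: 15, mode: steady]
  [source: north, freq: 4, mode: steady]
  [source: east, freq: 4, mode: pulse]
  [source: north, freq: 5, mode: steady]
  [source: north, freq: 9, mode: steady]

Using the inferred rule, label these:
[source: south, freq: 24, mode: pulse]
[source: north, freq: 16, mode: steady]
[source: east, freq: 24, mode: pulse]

The common property of the 'Positive' items is: source is south AND freq ≠ 15. No 'Negative' item has it.

Positive, Negative, Negative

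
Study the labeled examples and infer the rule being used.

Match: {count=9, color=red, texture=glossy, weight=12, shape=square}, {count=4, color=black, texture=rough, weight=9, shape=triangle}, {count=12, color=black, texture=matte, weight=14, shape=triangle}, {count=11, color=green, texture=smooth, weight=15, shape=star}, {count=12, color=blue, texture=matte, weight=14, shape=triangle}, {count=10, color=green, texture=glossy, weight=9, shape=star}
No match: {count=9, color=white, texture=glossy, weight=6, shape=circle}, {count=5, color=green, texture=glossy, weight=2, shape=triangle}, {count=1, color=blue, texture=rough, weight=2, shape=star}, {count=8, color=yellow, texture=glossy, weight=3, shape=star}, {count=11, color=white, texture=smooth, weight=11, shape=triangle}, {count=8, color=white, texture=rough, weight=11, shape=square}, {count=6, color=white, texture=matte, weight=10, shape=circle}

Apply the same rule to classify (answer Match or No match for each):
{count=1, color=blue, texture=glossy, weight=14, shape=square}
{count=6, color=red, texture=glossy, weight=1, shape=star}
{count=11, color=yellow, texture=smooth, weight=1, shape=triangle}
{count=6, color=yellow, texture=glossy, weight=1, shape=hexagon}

Match, No match, No match, No match

The rule appears to be: weight = 9 OR weight ≥ 12.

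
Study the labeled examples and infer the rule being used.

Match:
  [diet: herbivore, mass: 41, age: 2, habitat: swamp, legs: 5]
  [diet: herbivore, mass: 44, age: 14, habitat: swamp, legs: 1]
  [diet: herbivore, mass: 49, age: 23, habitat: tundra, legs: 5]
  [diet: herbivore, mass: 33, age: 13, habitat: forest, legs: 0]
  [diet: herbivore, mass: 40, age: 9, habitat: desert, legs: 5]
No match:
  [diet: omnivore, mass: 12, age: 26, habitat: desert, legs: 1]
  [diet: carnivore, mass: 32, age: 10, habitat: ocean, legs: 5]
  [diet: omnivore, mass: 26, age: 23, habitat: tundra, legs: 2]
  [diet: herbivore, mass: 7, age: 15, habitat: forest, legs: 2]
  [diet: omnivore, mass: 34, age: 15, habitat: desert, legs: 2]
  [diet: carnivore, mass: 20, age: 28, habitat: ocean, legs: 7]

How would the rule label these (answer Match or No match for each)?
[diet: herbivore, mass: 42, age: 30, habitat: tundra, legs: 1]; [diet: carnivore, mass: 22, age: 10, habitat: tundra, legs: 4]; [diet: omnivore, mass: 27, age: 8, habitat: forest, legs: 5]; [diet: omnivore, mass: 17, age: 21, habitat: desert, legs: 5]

Match, No match, No match, No match

All 'Match' examples share one property — diet is herbivore AND mass ≥ 12 — and every 'No match' example lacks it.
[diet: herbivore, mass: 42, age: 30, habitat: tundra, legs: 1]: Match (diet is herbivore, mass = 42).
[diet: carnivore, mass: 22, age: 10, habitat: tundra, legs: 4]: No match (diet is carnivore, mass = 22).
[diet: omnivore, mass: 27, age: 8, habitat: forest, legs: 5]: No match (diet is omnivore, mass = 27).
[diet: omnivore, mass: 17, age: 21, habitat: desert, legs: 5]: No match (diet is omnivore, mass = 17).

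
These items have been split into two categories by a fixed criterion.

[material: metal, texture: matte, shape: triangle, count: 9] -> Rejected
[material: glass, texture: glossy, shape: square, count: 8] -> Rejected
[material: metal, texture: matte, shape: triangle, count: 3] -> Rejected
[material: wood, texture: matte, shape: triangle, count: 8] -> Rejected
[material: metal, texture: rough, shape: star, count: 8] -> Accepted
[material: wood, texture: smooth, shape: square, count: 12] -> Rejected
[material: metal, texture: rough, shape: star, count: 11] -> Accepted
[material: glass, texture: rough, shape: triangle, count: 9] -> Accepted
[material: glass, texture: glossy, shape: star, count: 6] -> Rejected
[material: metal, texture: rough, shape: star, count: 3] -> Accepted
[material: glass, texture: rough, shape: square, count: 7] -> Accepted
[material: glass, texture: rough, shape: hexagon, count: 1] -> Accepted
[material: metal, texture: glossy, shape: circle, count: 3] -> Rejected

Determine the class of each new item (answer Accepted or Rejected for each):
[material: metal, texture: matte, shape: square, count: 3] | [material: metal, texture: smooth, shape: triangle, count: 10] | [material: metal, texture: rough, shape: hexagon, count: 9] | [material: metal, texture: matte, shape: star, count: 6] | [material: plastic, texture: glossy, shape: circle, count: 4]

Rejected, Rejected, Accepted, Rejected, Rejected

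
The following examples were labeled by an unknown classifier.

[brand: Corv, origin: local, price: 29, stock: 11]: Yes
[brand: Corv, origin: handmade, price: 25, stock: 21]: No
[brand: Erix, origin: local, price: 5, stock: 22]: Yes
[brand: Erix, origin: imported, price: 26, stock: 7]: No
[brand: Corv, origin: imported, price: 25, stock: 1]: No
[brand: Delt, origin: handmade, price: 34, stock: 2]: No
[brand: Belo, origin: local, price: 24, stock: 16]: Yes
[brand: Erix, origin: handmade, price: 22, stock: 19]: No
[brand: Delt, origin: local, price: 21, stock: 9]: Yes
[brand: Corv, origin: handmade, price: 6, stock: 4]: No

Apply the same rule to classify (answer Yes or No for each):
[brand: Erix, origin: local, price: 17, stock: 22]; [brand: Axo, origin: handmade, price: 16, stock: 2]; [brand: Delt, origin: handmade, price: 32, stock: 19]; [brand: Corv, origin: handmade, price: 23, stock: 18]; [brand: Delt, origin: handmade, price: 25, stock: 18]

One predicate separates the groups cleanly: origin is local.
[brand: Erix, origin: local, price: 17, stock: 22]: origin is local, fits → Yes.
[brand: Axo, origin: handmade, price: 16, stock: 2]: origin is handmade, lacks this property → No.
[brand: Delt, origin: handmade, price: 32, stock: 19]: origin is handmade, lacks this property → No.
[brand: Corv, origin: handmade, price: 23, stock: 18]: origin is handmade, lacks this property → No.
[brand: Delt, origin: handmade, price: 25, stock: 18]: origin is handmade, lacks this property → No.

Yes, No, No, No, No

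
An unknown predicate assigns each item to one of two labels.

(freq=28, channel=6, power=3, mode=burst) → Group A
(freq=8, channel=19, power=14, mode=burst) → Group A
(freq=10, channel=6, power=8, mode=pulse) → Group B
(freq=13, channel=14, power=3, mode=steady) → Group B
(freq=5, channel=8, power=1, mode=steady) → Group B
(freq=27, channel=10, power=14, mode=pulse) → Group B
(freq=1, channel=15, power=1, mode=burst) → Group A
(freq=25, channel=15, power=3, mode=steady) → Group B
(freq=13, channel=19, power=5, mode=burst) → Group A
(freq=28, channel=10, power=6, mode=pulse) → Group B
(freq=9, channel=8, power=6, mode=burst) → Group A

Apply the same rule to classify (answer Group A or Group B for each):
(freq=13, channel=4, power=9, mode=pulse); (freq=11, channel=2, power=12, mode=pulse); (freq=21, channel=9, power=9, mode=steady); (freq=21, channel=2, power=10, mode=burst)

All 'Group A' examples share one property — mode is burst — and every 'Group B' example lacks it.

Group B, Group B, Group B, Group A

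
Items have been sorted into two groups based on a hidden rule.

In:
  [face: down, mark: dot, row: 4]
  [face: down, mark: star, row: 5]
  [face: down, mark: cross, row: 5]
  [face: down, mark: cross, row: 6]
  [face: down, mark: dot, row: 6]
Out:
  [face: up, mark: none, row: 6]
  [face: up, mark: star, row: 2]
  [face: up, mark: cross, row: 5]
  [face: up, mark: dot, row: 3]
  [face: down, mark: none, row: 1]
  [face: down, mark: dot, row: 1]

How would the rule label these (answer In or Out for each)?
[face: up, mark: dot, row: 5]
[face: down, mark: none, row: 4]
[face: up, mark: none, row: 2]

Out, In, Out

Rule: face is down AND row ≥ 2. This holds for each 'In' example and fails for each 'Out' one.
[face: up, mark: dot, row: 5]: face is up, row = 5 — does not pass, so Out.
[face: down, mark: none, row: 4]: face is down, row = 4 — has this property, so In.
[face: up, mark: none, row: 2]: face is up, row = 2 — does not pass, so Out.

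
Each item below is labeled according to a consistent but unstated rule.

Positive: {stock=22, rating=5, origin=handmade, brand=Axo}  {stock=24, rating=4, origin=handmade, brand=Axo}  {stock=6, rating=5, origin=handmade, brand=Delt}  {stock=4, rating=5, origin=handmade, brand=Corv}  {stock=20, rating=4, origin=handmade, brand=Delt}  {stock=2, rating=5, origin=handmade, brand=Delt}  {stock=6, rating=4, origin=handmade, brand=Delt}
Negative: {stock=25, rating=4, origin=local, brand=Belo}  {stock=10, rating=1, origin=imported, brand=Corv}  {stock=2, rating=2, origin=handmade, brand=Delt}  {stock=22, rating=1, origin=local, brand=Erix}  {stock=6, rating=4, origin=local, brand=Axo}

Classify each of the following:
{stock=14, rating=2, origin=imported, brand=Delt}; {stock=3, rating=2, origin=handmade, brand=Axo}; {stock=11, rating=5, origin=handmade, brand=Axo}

Negative, Negative, Positive

Every 'Positive' example satisfies: origin is handmade AND rating ≥ 4. None of the 'Negative' examples do.
Negative: {stock=14, rating=2, origin=imported, brand=Delt}, since origin is imported, rating = 2. Negative: {stock=3, rating=2, origin=handmade, brand=Axo}, since origin is handmade, rating = 2. Positive: {stock=11, rating=5, origin=handmade, brand=Axo}, since origin is handmade, rating = 5.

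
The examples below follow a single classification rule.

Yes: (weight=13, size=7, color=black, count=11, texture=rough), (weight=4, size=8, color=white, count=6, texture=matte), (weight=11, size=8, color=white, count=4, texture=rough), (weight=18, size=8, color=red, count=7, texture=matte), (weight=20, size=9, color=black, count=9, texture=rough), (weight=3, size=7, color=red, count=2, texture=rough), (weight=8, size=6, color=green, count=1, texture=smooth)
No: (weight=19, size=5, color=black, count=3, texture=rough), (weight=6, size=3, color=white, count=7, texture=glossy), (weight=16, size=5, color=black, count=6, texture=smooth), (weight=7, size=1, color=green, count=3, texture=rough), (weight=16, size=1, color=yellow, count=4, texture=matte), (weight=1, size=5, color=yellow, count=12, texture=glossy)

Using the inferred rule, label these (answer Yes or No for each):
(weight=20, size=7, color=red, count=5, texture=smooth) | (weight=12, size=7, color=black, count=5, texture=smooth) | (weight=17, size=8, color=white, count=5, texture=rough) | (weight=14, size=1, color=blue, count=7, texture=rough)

Yes, Yes, Yes, No

The distinguishing property — size ≥ 6 — holds for all the 'Yes' cases and none of the 'No' cases.
Yes: (weight=20, size=7, color=red, count=5, texture=smooth), since size = 7. Yes: (weight=12, size=7, color=black, count=5, texture=smooth), since size = 7. Yes: (weight=17, size=8, color=white, count=5, texture=rough), since size = 8. No: (weight=14, size=1, color=blue, count=7, texture=rough), since size = 1.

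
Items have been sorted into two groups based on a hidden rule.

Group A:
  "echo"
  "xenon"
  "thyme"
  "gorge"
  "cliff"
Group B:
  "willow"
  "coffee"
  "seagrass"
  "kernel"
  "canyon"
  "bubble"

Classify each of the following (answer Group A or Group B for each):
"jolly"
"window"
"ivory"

'Group A' ⟺ length ≤ 5.
"jolly": length 5, fits → Group A.
"window": length 6, fails this test → Group B.
"ivory": length 5, fits → Group A.

Group A, Group B, Group A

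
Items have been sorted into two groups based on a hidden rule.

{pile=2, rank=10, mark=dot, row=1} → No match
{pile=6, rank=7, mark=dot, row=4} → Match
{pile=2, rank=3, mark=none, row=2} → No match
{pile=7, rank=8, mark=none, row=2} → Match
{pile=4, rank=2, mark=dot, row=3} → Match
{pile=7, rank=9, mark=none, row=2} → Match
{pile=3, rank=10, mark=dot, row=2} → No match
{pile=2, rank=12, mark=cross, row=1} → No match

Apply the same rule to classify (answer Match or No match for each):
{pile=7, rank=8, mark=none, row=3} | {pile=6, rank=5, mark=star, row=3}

Match, Match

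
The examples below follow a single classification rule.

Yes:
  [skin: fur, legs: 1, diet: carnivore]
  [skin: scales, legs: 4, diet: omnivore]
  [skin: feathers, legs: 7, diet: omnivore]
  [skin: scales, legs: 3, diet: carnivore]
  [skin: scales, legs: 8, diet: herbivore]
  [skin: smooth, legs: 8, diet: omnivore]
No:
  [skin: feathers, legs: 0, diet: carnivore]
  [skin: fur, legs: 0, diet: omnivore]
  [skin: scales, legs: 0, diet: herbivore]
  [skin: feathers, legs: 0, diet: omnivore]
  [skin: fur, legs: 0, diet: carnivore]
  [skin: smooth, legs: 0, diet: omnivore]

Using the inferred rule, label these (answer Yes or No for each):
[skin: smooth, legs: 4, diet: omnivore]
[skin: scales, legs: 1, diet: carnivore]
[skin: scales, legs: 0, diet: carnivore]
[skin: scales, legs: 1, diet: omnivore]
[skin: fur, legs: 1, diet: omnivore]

The common property of the 'Yes' items is: legs ≥ 1. No 'No' item has it.
[skin: smooth, legs: 4, diet: omnivore]: Yes (legs = 4).
[skin: scales, legs: 1, diet: carnivore]: Yes (legs = 1).
[skin: scales, legs: 0, diet: carnivore]: No (legs = 0).
[skin: scales, legs: 1, diet: omnivore]: Yes (legs = 1).
[skin: fur, legs: 1, diet: omnivore]: Yes (legs = 1).

Yes, Yes, No, Yes, Yes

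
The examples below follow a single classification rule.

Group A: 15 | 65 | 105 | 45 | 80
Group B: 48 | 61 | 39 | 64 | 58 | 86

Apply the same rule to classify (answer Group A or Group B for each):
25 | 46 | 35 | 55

Group A, Group B, Group A, Group A

One predicate separates the groups cleanly: multiple of 5.
Group A: 25, since 25 = 5·5. Group B: 46, since 46 = 5·9 + 1. Group A: 35, since 35 = 5·7. Group A: 55, since 55 = 5·11.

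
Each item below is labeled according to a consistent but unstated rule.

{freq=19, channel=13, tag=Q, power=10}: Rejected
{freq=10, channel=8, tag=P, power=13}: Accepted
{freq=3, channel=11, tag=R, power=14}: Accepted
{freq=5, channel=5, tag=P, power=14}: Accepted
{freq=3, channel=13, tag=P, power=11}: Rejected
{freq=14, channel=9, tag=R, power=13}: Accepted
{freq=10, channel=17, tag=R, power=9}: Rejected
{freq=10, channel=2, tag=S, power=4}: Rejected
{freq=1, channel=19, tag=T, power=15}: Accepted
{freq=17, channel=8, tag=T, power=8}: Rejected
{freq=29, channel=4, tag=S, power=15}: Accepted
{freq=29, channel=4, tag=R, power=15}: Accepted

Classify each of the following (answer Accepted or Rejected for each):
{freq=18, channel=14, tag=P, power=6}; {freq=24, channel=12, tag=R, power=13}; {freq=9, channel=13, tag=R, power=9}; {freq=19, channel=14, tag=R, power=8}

The distinguishing property — power ≥ 13 — holds for all the 'Accepted' cases and none of the 'Rejected' cases.

Rejected, Accepted, Rejected, Rejected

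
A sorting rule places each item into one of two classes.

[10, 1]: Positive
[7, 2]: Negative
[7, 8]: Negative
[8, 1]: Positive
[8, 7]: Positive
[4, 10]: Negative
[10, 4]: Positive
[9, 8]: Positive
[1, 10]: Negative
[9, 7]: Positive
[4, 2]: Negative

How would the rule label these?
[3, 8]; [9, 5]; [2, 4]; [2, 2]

Negative, Positive, Negative, Negative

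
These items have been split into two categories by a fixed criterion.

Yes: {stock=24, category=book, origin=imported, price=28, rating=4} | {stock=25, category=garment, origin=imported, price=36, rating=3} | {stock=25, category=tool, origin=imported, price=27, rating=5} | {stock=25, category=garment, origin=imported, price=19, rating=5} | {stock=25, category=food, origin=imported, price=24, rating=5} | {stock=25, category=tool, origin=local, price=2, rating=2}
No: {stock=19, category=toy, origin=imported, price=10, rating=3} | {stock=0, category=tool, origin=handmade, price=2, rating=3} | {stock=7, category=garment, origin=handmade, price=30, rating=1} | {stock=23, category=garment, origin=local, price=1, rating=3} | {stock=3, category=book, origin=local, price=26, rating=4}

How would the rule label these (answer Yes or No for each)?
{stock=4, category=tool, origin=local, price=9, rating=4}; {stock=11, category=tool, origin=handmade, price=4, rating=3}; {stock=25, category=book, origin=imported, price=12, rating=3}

The pattern is that an item is 'Yes' exactly when: stock ≥ 24.
No: {stock=4, category=tool, origin=local, price=9, rating=4}, since stock = 4.
No: {stock=11, category=tool, origin=handmade, price=4, rating=3}, since stock = 11.
Yes: {stock=25, category=book, origin=imported, price=12, rating=3}, since stock = 25.

No, No, Yes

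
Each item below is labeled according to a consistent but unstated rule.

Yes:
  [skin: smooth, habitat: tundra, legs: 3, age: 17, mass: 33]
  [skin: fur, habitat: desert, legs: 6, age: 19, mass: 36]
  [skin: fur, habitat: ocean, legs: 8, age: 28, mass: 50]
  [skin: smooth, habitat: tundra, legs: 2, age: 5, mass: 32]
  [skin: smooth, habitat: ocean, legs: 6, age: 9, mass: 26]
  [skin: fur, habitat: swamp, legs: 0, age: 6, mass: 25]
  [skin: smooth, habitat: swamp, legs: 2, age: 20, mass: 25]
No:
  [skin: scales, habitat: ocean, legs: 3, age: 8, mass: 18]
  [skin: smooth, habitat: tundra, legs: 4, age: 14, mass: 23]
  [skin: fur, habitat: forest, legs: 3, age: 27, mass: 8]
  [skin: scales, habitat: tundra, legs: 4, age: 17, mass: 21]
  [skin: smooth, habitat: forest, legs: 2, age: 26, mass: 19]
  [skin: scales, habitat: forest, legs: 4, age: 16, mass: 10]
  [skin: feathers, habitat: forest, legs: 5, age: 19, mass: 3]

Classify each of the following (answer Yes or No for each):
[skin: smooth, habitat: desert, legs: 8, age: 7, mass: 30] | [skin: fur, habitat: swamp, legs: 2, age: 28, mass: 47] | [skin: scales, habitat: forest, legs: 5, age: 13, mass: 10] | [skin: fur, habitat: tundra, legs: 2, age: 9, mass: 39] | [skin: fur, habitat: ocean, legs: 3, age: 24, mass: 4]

Yes, Yes, No, Yes, No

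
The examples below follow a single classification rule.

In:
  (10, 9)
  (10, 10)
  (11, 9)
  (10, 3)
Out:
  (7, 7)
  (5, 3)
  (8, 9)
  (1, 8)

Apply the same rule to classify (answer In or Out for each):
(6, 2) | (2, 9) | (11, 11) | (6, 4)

Out, Out, In, Out

Every 'In' example satisfies: first ≥ 9. None of the 'Out' examples do.
(6, 2) → first 6 → Out. (2, 9) → first 2 → Out. (11, 11) → first 11 → In. (6, 4) → first 6 → Out.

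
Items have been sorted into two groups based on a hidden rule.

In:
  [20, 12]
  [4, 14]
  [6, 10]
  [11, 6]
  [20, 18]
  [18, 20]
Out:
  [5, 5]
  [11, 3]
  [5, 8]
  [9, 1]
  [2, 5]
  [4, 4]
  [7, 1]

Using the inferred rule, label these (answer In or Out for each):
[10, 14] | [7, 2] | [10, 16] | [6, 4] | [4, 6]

The rule appears to be: sum ≥ 16.

In, Out, In, Out, Out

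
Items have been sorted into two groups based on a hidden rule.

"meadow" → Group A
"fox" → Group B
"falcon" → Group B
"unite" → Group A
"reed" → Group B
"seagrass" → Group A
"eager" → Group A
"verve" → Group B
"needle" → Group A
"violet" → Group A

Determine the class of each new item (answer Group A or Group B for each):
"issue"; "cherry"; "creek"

The pattern is that an item is 'Group A' exactly when: has ≥ 3 vowels.
"issue": 3 vowels — has this property, so Group A. "cherry": 1 vowel — does not pass, so Group B. "creek": 2 vowels — does not pass, so Group B.

Group A, Group B, Group B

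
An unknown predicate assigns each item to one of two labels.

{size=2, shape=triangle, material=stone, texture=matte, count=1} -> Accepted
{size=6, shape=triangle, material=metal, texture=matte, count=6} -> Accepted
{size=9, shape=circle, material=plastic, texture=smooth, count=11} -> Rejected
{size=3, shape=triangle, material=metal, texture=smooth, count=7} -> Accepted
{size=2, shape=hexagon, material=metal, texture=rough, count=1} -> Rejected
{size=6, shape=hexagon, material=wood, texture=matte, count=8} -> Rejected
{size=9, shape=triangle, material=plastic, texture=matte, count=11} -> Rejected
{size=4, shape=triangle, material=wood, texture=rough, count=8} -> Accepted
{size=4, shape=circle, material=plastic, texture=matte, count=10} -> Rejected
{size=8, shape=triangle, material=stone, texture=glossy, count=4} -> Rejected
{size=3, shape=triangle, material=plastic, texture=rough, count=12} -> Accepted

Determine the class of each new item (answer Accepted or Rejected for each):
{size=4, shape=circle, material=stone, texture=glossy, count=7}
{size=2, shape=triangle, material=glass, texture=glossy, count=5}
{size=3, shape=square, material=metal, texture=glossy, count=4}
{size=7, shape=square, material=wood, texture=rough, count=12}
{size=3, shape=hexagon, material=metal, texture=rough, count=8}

Rejected, Accepted, Rejected, Rejected, Rejected

'Accepted' ⟺ shape is triangle AND size ≤ 6.
{size=4, shape=circle, material=stone, texture=glossy, count=7}: shape is circle, size = 4 — does not satisfy this, so Rejected.
{size=2, shape=triangle, material=glass, texture=glossy, count=5}: shape is triangle, size = 2 — passes, so Accepted.
{size=3, shape=square, material=metal, texture=glossy, count=4}: shape is square, size = 3 — does not satisfy this, so Rejected.
{size=7, shape=square, material=wood, texture=rough, count=12}: shape is square, size = 7 — does not satisfy this, so Rejected.
{size=3, shape=hexagon, material=metal, texture=rough, count=8}: shape is hexagon, size = 3 — does not satisfy this, so Rejected.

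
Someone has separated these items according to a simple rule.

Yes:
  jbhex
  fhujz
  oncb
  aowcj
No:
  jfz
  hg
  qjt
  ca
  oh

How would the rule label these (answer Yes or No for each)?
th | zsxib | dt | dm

No, Yes, No, No

The pattern is that an item is 'Yes' exactly when: length ≥ 4.
th — length 2, hence No. zsxib — length 5, hence Yes. dt — length 2, hence No. dm — length 2, hence No.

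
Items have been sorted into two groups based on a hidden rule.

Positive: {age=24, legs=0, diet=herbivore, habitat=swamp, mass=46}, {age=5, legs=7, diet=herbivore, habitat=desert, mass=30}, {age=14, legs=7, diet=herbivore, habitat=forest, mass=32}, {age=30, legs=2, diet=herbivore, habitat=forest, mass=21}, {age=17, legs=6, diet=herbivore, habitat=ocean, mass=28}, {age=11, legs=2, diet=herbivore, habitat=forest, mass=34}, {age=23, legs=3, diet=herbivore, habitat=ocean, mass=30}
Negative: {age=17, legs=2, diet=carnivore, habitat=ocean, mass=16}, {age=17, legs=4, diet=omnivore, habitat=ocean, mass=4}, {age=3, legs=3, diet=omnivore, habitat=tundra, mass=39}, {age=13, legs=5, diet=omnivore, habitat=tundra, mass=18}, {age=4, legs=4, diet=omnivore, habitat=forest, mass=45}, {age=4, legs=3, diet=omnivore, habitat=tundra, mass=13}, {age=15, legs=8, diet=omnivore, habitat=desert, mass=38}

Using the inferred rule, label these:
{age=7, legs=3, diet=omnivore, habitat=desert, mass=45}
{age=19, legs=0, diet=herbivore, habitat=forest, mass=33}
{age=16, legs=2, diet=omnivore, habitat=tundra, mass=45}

Rule: diet is herbivore. This holds for each 'Positive' example and fails for each 'Negative' one.
{age=7, legs=3, diet=omnivore, habitat=desert, mass=45} — diet is omnivore, hence Negative. {age=19, legs=0, diet=herbivore, habitat=forest, mass=33} — diet is herbivore, hence Positive. {age=16, legs=2, diet=omnivore, habitat=tundra, mass=45} — diet is omnivore, hence Negative.

Negative, Positive, Negative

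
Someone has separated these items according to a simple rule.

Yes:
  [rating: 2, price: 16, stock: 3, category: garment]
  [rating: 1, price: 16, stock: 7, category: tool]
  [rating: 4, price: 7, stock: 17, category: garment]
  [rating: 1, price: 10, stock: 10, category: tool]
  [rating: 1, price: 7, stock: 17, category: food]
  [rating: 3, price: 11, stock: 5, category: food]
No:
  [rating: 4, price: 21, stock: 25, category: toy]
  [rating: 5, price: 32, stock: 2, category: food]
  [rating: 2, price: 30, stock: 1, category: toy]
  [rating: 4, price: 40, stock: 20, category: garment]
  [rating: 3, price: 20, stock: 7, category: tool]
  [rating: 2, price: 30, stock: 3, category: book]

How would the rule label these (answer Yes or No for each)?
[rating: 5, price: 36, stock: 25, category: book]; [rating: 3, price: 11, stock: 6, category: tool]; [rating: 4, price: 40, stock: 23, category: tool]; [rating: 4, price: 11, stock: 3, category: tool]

No, Yes, No, Yes

The common property of the 'Yes' items is: price ≤ 16. No 'No' item has it.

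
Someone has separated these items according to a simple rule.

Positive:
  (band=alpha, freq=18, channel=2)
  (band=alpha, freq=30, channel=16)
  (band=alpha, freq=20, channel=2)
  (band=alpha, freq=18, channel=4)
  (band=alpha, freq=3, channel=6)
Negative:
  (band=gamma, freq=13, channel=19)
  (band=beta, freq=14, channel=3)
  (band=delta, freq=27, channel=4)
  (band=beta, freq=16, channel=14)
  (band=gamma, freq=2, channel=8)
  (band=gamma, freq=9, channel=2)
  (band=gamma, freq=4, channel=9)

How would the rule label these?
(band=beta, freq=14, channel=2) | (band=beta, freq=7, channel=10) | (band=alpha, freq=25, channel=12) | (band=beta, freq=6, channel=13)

The rule appears to be: band is alpha.

Negative, Negative, Positive, Negative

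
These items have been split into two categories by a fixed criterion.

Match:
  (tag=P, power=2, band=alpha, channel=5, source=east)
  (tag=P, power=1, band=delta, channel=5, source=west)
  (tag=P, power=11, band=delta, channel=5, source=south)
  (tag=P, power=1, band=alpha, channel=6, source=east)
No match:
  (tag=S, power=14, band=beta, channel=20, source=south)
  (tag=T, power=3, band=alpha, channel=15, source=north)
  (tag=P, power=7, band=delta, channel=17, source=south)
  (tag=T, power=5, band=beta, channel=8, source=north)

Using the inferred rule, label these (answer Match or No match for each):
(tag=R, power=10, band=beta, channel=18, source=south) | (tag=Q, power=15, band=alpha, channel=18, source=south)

No match, No match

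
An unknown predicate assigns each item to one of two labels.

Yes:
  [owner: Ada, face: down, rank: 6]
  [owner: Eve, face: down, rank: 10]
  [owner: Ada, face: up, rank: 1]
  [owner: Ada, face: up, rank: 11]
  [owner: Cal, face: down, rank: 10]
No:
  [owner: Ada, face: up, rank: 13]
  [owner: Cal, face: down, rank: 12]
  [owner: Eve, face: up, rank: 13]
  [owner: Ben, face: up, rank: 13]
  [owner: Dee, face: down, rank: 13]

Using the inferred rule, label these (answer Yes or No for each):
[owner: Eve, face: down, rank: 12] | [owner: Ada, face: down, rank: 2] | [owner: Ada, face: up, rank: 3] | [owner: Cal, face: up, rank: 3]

No, Yes, Yes, Yes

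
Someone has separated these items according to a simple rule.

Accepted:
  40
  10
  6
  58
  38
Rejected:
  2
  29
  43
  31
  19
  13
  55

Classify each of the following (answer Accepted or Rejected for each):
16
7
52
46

Accepted, Rejected, Accepted, Accepted

All 'Accepted' examples share one property — even AND at least 6 — and every 'Rejected' example lacks it.
16 — 16 is even, 16 ≥ 6, hence Accepted.
7 — 7 is odd, 7 ≥ 6, hence Rejected.
52 — 52 is even, 52 ≥ 6, hence Accepted.
46 — 46 is even, 46 ≥ 6, hence Accepted.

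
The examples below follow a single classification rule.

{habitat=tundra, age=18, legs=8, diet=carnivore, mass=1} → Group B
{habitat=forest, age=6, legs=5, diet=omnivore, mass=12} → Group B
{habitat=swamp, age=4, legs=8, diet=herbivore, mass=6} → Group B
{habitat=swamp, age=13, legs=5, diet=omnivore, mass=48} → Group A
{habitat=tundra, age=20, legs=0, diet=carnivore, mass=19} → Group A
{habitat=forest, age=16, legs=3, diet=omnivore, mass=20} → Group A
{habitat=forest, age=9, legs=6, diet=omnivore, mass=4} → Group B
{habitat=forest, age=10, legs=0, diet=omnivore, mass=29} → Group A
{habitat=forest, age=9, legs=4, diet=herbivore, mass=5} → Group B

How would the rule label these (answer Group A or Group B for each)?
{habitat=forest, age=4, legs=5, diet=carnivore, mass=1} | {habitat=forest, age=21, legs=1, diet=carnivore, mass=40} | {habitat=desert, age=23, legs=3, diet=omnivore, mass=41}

Group B, Group A, Group A

The simplest hypothesis consistent with all the labels is: mass ≥ 19.
{habitat=forest, age=4, legs=5, diet=carnivore, mass=1} — mass = 1, hence Group B.
{habitat=forest, age=21, legs=1, diet=carnivore, mass=40} — mass = 40, hence Group A.
{habitat=desert, age=23, legs=3, diet=omnivore, mass=41} — mass = 41, hence Group A.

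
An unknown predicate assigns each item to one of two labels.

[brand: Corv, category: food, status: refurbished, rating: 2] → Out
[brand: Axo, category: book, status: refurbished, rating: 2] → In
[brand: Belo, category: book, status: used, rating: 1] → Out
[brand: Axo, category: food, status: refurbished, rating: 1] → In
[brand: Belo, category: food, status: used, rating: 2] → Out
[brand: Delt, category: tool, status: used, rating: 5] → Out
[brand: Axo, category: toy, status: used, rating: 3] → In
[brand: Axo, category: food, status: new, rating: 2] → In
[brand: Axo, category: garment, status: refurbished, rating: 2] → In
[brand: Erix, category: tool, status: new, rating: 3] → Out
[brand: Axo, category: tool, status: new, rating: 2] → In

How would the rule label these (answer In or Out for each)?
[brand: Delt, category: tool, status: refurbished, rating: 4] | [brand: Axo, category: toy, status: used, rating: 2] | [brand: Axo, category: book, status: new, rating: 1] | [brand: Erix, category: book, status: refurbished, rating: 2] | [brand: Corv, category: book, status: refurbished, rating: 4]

Out, In, In, Out, Out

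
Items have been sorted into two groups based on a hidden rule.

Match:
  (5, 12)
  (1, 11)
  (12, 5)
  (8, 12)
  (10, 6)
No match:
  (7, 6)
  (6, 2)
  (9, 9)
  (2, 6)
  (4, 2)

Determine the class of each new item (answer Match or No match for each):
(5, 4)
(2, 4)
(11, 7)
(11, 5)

The common property of the 'Match' items is: max ≥ 10. No 'No match' item has it.
(5, 4): max 5 — doesn't match, so No match. (2, 4): max 4 — doesn't match, so No match. (11, 7): max 11 — qualifies, so Match. (11, 5): max 11 — qualifies, so Match.

No match, No match, Match, Match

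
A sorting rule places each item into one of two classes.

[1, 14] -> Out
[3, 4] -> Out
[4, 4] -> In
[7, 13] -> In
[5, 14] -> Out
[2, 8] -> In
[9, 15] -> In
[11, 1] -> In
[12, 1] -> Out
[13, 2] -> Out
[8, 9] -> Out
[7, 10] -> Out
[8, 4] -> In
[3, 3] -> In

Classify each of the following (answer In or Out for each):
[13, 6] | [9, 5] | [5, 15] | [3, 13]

Looking at the examples, the only property every 'In' case has and every 'Out' case lacks is: sum is even.
[13, 6] — 13+6 = 19, hence Out. [9, 5] — 9+5 = 14, hence In. [5, 15] — 5+15 = 20, hence In. [3, 13] — 3+13 = 16, hence In.

Out, In, In, In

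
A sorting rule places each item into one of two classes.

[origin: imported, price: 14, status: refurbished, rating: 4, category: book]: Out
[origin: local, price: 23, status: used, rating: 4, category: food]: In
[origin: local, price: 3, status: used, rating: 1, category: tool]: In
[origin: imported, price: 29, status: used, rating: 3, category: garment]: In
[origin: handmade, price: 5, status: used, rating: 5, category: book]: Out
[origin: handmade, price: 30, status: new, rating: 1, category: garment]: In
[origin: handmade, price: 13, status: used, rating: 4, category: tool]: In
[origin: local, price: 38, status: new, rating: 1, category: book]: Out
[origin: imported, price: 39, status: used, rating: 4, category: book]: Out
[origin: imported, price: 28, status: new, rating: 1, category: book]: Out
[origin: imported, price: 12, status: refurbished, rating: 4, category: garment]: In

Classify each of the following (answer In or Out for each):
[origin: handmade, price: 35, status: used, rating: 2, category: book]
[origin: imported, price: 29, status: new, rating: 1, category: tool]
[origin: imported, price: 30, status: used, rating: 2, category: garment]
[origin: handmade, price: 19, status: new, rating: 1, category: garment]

Out, In, In, In

One predicate separates the groups cleanly: category is not book.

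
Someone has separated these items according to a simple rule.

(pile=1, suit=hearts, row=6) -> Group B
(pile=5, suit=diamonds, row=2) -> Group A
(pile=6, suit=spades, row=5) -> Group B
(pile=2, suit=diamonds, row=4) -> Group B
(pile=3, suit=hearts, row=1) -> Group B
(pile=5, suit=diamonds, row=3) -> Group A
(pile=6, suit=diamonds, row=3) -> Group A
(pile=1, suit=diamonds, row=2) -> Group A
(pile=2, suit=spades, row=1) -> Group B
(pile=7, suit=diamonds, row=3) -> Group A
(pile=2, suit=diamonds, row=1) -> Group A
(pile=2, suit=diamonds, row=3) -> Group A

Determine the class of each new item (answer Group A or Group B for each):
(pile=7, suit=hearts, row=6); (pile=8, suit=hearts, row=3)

Group B, Group B

Rule: suit is diamonds AND row ≤ 3. This holds for each 'Group A' example and fails for each 'Group B' one.
Group B: (pile=7, suit=hearts, row=6), since suit is hearts, row = 6.
Group B: (pile=8, suit=hearts, row=3), since suit is hearts, row = 3.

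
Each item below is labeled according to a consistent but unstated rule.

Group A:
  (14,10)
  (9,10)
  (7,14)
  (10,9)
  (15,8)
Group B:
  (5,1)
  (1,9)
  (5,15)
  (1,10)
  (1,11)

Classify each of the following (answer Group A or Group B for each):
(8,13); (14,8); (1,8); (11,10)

The simplest hypothesis consistent with all the labels is: first ≥ 7.

Group A, Group A, Group B, Group A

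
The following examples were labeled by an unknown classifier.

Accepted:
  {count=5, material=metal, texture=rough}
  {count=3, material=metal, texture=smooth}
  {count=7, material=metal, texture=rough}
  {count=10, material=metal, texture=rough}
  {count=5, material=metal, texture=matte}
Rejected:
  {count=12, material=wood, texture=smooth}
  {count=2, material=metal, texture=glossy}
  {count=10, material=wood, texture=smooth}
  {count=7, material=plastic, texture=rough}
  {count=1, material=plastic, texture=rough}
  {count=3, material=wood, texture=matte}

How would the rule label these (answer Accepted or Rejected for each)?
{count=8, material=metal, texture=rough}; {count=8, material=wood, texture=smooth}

Accepted, Rejected

The rule appears to be: material is metal AND count ≥ 3.
{count=8, material=metal, texture=rough} — material is metal, count = 8, hence Accepted. {count=8, material=wood, texture=smooth} — material is wood, count = 8, hence Rejected.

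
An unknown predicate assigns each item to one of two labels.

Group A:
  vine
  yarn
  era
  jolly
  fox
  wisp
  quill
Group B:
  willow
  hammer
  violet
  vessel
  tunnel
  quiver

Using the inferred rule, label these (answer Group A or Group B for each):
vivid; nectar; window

Group A, Group B, Group B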